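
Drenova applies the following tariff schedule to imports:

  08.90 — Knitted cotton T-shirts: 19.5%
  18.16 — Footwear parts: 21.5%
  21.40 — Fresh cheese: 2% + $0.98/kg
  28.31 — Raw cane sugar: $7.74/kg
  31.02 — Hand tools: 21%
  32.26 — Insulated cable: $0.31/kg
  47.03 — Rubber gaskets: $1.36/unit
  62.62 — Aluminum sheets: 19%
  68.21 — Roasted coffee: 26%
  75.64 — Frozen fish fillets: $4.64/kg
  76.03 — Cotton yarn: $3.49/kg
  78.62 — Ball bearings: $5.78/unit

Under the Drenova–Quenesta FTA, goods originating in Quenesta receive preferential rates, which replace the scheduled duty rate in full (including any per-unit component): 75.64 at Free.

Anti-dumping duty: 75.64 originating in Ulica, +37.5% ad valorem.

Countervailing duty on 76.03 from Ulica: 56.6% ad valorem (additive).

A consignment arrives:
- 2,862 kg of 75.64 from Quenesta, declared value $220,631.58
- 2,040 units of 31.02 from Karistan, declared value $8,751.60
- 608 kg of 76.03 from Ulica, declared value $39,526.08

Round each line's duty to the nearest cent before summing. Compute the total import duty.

Line 1 (75.64, Quenesta, 2,862 kg, $220,631.58):
Base rate for 75.64 is $4.64/kg.
Origin Quenesta qualifies under the Drenova–Quenesta agreement and 75.64 is covered: preferential rate Free applies instead.
The additional-duty order on 75.64 targets Ulica, not Quenesta; it does not apply.
Duty = $220,631.58 × 0% = $0.00.
Line 2 (31.02, Karistan, 2,040 units, $8,751.60):
Base rate for 31.02 is 21%.
Duty = $8,751.60 × 21% = $1,837.84.
Line 3 (76.03, Ulica, 608 kg, $39,526.08):
Base rate for 76.03 is $3.49/kg.
Additional duty on 76.03 from Ulica: +56.6% ad valorem. Applied ad valorem rate = 56.6%.
Duty = $39,526.08 × 56.6% + 608 × $3.49 = $24,493.68.
Total = $0.00 + $1,837.84 + $24,493.68 = $26,331.52.

$26,331.52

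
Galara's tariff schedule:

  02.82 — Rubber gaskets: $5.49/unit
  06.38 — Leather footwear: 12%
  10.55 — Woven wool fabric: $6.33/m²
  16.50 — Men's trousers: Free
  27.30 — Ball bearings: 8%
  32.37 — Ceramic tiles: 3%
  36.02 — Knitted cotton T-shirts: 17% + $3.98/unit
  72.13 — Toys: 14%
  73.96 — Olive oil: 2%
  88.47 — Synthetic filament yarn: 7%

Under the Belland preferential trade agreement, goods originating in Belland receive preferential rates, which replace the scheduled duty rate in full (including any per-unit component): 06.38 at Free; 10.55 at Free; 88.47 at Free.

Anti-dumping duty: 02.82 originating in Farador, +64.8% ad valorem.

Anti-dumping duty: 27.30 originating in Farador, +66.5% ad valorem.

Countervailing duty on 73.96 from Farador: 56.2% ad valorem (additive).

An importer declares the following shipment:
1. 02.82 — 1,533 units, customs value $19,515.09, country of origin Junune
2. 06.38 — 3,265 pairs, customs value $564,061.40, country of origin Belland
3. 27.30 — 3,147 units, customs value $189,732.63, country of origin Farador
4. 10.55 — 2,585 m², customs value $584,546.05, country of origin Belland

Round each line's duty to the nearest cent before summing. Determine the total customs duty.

Line 1 (02.82, Junune, 1,533 units, $19,515.09):
Base rate for 02.82 is $5.49/unit.
The additional-duty order on 02.82 targets Farador, not Junune; it does not apply.
Duty = 1,533 × $5.49 = $8,416.17.
Line 2 (06.38, Belland, 3,265 pairs, $564,061.40):
Base rate for 06.38 is 12%.
Origin Belland qualifies under the Galara–Belland agreement and 06.38 is covered: preferential rate Free applies instead.
Duty = $564,061.40 × 0% = $0.00.
Line 3 (27.30, Farador, 3,147 units, $189,732.63):
Base rate for 27.30 is 8%.
Additional duty on 27.30 from Farador: +66.5%. Applied ad valorem rate: 8% + 66.5% = 74.5%.
Duty = $189,732.63 × 74.5% = $141,350.81.
Line 4 (10.55, Belland, 2,585 m², $584,546.05):
Base rate for 10.55 is $6.33/m².
Origin Belland qualifies under the Galara–Belland agreement and 10.55 is covered: preferential rate Free applies instead.
Duty = $584,546.05 × 0% = $0.00.
Total = $8,416.17 + $0.00 + $141,350.81 + $0.00 = $149,766.98.

$149,766.98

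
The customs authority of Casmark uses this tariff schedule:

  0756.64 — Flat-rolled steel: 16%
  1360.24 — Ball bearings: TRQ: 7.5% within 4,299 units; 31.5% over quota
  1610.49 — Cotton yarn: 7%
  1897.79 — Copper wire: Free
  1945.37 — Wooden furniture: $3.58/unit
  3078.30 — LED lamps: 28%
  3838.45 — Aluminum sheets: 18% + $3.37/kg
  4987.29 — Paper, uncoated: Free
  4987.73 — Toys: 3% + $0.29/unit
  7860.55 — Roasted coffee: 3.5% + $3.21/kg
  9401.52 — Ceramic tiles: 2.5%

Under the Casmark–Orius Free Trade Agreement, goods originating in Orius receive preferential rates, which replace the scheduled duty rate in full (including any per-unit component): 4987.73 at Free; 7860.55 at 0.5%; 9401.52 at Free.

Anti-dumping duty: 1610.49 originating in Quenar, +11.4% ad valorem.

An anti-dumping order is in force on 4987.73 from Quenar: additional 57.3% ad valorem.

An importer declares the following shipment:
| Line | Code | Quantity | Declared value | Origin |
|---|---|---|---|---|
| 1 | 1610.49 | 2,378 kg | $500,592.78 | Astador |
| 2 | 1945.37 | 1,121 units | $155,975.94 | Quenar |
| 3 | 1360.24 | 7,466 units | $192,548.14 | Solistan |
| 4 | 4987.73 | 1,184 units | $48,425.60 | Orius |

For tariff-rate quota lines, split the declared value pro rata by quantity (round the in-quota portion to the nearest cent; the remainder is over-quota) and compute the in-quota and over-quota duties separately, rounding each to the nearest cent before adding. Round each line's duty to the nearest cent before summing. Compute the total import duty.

$73,098.24

Line 1 (1610.49, Astador, 2,378 kg, $500,592.78):
Base rate for 1610.49 is 7%.
The additional-duty order on 1610.49 targets Quenar, not Astador; it does not apply.
Duty = $500,592.78 × 7% = $35,041.49.
Line 2 (1945.37, Quenar, 1,121 units, $155,975.94):
Base rate for 1945.37 is $3.58/unit.
Duty = 1,121 × $3.58 = $4,013.18.
Line 3 (1360.24, Solistan, 7,466 units, $192,548.14):
Code 1360.24 is under a tariff-rate quota (threshold 4,299 units). In-quota: 4,299 units at 7.5%; over-quota: 3,167 units at 31.5%.
Pro-rata value split: in-quota = $192,548.14 × 4,299/7,466 = $110,871.21; over-quota = $192,548.14 − $110,871.21 = $81,676.93.
In-quota duty = $110,871.21 × 7.5% = $8,315.34. Over-quota duty = $81,676.93 × 31.5% = $25,728.23.
Line duty = $8,315.34 + $25,728.23 = $34,043.57.
Line 4 (4987.73, Orius, 1,184 units, $48,425.60):
Base rate for 4987.73 is 3% + $0.29/unit.
Origin Orius qualifies under the Casmark–Orius agreement and 4987.73 is covered: preferential rate Free applies instead.
The additional-duty order on 4987.73 targets Quenar, not Orius; it does not apply.
Duty = $48,425.60 × 0% = $0.00.
Total = $35,041.49 + $4,013.18 + $34,043.57 + $0.00 = $73,098.24.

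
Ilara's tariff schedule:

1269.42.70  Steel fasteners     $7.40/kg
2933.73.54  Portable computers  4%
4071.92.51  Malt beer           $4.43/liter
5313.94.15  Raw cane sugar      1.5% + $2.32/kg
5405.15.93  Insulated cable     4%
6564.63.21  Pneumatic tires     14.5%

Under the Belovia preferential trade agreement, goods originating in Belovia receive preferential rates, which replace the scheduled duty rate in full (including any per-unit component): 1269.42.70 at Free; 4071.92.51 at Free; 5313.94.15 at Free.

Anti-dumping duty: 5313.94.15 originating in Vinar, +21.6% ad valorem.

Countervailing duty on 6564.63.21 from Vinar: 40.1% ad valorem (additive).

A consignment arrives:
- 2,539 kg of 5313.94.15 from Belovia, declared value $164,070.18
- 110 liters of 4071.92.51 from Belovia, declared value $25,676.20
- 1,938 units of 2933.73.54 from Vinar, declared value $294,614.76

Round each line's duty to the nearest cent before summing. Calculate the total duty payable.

Line 1 (5313.94.15, Belovia, 2,539 kg, $164,070.18):
Base rate for 5313.94.15 is 1.5% + $2.32/kg.
Origin Belovia qualifies under the Ilara–Belovia agreement and 5313.94.15 is covered: preferential rate Free applies instead.
The additional-duty order on 5313.94.15 targets Vinar, not Belovia; it does not apply.
Duty = $164,070.18 × 0% = $0.00.
Line 2 (4071.92.51, Belovia, 110 liters, $25,676.20):
Base rate for 4071.92.51 is $4.43/liter.
Origin Belovia qualifies under the Ilara–Belovia agreement and 4071.92.51 is covered: preferential rate Free applies instead.
Duty = $25,676.20 × 0% = $0.00.
Line 3 (2933.73.54, Vinar, 1,938 units, $294,614.76):
Base rate for 2933.73.54 is 4%.
Duty = $294,614.76 × 4% = $11,784.59.
Total = $0.00 + $0.00 + $11,784.59 = $11,784.59.

$11,784.59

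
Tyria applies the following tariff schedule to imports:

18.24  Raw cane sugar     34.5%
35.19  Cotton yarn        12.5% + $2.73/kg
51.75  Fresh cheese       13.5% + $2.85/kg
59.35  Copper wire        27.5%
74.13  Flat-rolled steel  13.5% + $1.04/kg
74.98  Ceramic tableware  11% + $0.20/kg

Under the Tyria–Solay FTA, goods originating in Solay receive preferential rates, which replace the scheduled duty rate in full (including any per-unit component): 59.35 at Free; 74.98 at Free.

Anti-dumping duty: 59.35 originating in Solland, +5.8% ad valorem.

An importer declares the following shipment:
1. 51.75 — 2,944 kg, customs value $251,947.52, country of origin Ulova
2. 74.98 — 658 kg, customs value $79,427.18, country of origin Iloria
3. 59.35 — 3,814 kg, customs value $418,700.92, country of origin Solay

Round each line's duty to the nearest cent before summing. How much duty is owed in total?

Line 1 (51.75, Ulova, 2,944 kg, $251,947.52):
Base rate for 51.75 is 13.5% + $2.85/kg.
Duty = $251,947.52 × 13.5% + 2,944 × $2.85 = $42,403.32.
Line 2 (74.98, Iloria, 658 kg, $79,427.18):
Base rate for 74.98 is 11% + $0.20/kg.
74.98 has an FTA preferential rate, but origin Iloria is not Solay; base rate stands.
Duty = $79,427.18 × 11% + 658 × $0.20 = $8,868.59.
Line 3 (59.35, Solay, 3,814 kg, $418,700.92):
Base rate for 59.35 is 27.5%.
Origin Solay qualifies under the Tyria–Solay agreement and 59.35 is covered: preferential rate Free applies instead.
The additional-duty order on 59.35 targets Solland, not Solay; it does not apply.
Duty = $418,700.92 × 0% = $0.00.
Total = $42,403.32 + $8,868.59 + $0.00 = $51,271.91.

$51,271.91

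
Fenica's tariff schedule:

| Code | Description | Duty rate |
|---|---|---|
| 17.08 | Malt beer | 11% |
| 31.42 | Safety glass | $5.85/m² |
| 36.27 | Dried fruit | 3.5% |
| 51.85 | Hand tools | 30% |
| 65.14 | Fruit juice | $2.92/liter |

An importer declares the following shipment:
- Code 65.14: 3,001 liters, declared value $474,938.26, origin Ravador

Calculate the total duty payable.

$8,762.92

Line 1 (65.14, Ravador, 3,001 liters, $474,938.26):
Base rate for 65.14 is $2.92/liter.
Duty = 3,001 × $2.92 = $8,762.92.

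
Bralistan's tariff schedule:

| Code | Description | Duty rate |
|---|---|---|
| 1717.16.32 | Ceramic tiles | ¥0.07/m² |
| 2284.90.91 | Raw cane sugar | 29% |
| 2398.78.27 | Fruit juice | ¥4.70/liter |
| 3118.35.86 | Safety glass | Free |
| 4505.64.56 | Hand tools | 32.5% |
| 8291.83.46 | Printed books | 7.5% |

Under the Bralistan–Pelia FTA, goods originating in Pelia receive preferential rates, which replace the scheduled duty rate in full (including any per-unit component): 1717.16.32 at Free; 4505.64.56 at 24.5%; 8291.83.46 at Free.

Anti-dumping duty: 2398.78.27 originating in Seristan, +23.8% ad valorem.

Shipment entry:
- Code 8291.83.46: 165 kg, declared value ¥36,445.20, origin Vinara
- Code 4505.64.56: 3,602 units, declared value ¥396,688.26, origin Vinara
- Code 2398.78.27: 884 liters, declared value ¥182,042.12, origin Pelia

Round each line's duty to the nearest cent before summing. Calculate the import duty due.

¥135,811.87

Line 1 (8291.83.46, Vinara, 165 kg, ¥36,445.20):
Base rate for 8291.83.46 is 7.5%.
8291.83.46 has an FTA preferential rate, but origin Vinara is not Pelia; base rate stands.
Duty = ¥36,445.20 × 7.5% = ¥2,733.39.
Line 2 (4505.64.56, Vinara, 3,602 units, ¥396,688.26):
Base rate for 4505.64.56 is 32.5%.
4505.64.56 has an FTA preferential rate, but origin Vinara is not Pelia; base rate stands.
Duty = ¥396,688.26 × 32.5% = ¥128,923.68.
Line 3 (2398.78.27, Pelia, 884 liters, ¥182,042.12):
Base rate for 2398.78.27 is ¥4.70/liter.
Origin Pelia is the FTA partner but 2398.78.27 is not on the preference list; base rate stands.
The additional-duty order on 2398.78.27 targets Seristan, not Pelia; it does not apply.
Duty = 884 × ¥4.70 = ¥4,154.80.
Total = ¥2,733.39 + ¥128,923.68 + ¥4,154.80 = ¥135,811.87.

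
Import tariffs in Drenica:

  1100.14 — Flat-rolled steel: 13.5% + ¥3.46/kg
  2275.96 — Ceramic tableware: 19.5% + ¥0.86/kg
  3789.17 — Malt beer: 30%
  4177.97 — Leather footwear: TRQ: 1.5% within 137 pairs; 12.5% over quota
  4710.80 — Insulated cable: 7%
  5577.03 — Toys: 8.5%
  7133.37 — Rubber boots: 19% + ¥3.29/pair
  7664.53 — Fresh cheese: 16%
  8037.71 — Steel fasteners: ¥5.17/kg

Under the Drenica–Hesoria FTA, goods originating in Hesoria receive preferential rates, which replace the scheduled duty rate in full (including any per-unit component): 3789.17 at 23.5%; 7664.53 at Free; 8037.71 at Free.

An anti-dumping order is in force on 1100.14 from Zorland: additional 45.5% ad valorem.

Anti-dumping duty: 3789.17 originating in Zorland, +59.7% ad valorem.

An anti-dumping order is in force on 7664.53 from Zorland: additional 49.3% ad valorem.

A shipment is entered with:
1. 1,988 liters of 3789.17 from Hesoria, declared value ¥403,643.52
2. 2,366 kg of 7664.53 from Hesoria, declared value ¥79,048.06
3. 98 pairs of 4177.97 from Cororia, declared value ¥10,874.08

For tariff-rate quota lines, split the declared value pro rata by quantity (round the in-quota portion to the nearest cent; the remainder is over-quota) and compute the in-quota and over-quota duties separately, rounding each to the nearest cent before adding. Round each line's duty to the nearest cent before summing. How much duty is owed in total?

¥95,019.34

Line 1 (3789.17, Hesoria, 1,988 liters, ¥403,643.52):
Base rate for 3789.17 is 30%.
Origin Hesoria qualifies under the Drenica–Hesoria agreement and 3789.17 is covered: preferential rate 23.5% applies instead.
The additional-duty order on 3789.17 targets Zorland, not Hesoria; it does not apply.
Duty = ¥403,643.52 × 23.5% = ¥94,856.23.
Line 2 (7664.53, Hesoria, 2,366 kg, ¥79,048.06):
Base rate for 7664.53 is 16%.
Origin Hesoria qualifies under the Drenica–Hesoria agreement and 7664.53 is covered: preferential rate Free applies instead.
The additional-duty order on 7664.53 targets Zorland, not Hesoria; it does not apply.
Duty = ¥79,048.06 × 0% = ¥0.00.
Line 3 (4177.97, Cororia, 98 pairs, ¥10,874.08):
Code 4177.97 is under a tariff-rate quota (threshold 137 pairs). Quantity 98 pairs is within the quota, so the in-quota rate 1.5% applies to the full value.
Duty = ¥10,874.08 × 1.5% = ¥163.11.
Total = ¥94,856.23 + ¥0.00 + ¥163.11 = ¥95,019.34.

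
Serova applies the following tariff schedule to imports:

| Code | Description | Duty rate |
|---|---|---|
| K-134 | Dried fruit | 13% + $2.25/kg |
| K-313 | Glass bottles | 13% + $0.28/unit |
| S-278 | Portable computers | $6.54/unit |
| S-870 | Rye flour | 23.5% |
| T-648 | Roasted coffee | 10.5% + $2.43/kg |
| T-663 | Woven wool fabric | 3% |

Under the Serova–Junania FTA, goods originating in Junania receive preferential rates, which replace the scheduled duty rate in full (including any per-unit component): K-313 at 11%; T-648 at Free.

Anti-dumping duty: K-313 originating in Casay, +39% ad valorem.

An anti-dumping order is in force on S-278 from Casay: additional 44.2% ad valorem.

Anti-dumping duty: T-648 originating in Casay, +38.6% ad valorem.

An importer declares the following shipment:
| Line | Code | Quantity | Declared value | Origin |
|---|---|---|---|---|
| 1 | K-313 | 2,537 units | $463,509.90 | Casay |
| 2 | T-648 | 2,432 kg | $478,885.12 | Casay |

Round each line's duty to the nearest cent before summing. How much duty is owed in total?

$482,777.86

Line 1 (K-313, Casay, 2,537 units, $463,509.90):
Base rate for K-313 is 13% + $0.28/unit.
K-313 has an FTA preferential rate, but origin Casay is not Junania; base rate stands.
Additional duty on K-313 from Casay: +39%. Applied ad valorem rate: 13% + 39% = 52%.
Duty = $463,509.90 × 52% + 2,537 × $0.28 = $241,735.51.
Line 2 (T-648, Casay, 2,432 kg, $478,885.12):
Base rate for T-648 is 10.5% + $2.43/kg.
T-648 has an FTA preferential rate, but origin Casay is not Junania; base rate stands.
Additional duty on T-648 from Casay: +38.6%. Applied ad valorem rate: 10.5% + 38.6% = 49.1%.
Duty = $478,885.12 × 49.1% + 2,432 × $2.43 = $241,042.35.
Total = $241,735.51 + $241,042.35 = $482,777.86.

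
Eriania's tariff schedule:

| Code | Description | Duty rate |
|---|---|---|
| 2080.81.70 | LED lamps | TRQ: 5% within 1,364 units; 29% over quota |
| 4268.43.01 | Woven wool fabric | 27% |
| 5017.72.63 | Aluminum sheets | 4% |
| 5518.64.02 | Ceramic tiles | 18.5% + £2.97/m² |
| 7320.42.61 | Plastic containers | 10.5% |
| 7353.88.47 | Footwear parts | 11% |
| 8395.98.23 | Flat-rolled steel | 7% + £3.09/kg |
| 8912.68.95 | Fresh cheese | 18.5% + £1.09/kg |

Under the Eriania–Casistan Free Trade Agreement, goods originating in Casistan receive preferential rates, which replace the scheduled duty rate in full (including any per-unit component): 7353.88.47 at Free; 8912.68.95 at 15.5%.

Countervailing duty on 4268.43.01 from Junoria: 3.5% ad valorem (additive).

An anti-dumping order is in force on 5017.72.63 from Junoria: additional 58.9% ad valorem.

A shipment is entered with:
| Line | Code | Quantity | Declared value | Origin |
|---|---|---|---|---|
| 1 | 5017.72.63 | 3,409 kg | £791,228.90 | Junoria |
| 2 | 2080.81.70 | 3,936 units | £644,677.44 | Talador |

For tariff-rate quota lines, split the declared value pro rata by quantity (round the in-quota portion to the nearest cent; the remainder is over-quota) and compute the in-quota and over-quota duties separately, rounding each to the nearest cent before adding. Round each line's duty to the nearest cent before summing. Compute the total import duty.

£631,021.15

Line 1 (5017.72.63, Junoria, 3,409 kg, £791,228.90):
Base rate for 5017.72.63 is 4%.
Additional duty on 5017.72.63 from Junoria: +58.9%. Applied ad valorem rate: 4% + 58.9% = 62.9%.
Duty = £791,228.90 × 62.9% = £497,682.98.
Line 2 (2080.81.70, Talador, 3,936 units, £644,677.44):
Code 2080.81.70 is under a tariff-rate quota (threshold 1,364 units). In-quota: 1,364 units at 5%; over-quota: 2,572 units at 29%.
Pro-rata value split: in-quota = £644,677.44 × 1,364/3,936 = £223,409.56; over-quota = £644,677.44 − £223,409.56 = £421,267.88.
In-quota duty = £223,409.56 × 5% = £11,170.48. Over-quota duty = £421,267.88 × 29% = £122,167.69.
Line duty = £11,170.48 + £122,167.69 = £133,338.17.
Total = £497,682.98 + £133,338.17 = £631,021.15.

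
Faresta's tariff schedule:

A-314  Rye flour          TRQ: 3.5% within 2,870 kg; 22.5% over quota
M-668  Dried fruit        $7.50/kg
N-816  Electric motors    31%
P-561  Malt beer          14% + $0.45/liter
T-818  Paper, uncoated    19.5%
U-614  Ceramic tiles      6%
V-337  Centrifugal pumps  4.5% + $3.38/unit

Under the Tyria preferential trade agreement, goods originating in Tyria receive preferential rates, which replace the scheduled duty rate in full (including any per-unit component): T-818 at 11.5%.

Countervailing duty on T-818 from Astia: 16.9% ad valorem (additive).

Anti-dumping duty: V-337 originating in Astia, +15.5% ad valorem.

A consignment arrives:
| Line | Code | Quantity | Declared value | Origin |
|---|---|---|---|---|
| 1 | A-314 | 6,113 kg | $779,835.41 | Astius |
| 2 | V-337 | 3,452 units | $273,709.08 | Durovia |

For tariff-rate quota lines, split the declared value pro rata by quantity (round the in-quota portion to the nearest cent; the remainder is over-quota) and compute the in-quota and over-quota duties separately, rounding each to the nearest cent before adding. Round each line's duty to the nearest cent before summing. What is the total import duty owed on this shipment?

$129,883.72

Line 1 (A-314, Astius, 6,113 kg, $779,835.41):
Code A-314 is under a tariff-rate quota (threshold 2,870 kg). In-quota: 2,870 kg at 3.5%; over-quota: 3,243 kg at 22.5%.
Pro-rata value split: in-quota = $779,835.41 × 2,870/6,113 = $366,125.90; over-quota = $779,835.41 − $366,125.90 = $413,709.51.
In-quota duty = $366,125.90 × 3.5% = $12,814.41. Over-quota duty = $413,709.51 × 22.5% = $93,084.64.
Line duty = $12,814.41 + $93,084.64 = $105,899.05.
Line 2 (V-337, Durovia, 3,452 units, $273,709.08):
Base rate for V-337 is 4.5% + $3.38/unit.
The additional-duty order on V-337 targets Astia, not Durovia; it does not apply.
Duty = $273,709.08 × 4.5% + 3,452 × $3.38 = $23,984.67.
Total = $105,899.05 + $23,984.67 = $129,883.72.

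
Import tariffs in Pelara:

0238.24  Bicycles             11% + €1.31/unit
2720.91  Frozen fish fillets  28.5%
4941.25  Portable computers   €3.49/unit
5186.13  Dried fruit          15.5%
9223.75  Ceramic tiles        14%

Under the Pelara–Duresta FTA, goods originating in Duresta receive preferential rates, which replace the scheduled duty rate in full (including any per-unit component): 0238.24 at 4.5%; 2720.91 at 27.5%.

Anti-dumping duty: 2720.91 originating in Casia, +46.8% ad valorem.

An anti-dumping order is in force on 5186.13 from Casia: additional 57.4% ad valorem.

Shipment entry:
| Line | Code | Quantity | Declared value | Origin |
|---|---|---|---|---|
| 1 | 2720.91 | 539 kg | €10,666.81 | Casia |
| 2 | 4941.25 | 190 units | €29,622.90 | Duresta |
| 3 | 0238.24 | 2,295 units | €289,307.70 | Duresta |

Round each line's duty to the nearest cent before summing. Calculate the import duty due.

€21,714.06

Line 1 (2720.91, Casia, 539 kg, €10,666.81):
Base rate for 2720.91 is 28.5%.
2720.91 has an FTA preferential rate, but origin Casia is not Duresta; base rate stands.
Additional duty on 2720.91 from Casia: +46.8%. Applied ad valorem rate: 28.5% + 46.8% = 75.3%.
Duty = €10,666.81 × 75.3% = €8,032.11.
Line 2 (4941.25, Duresta, 190 units, €29,622.90):
Base rate for 4941.25 is €3.49/unit.
Origin Duresta is the FTA partner but 4941.25 is not on the preference list; base rate stands.
Duty = 190 × €3.49 = €663.10.
Line 3 (0238.24, Duresta, 2,295 units, €289,307.70):
Base rate for 0238.24 is 11% + €1.31/unit.
Origin Duresta qualifies under the Pelara–Duresta agreement and 0238.24 is covered: preferential rate 4.5% applies instead.
Duty = €289,307.70 × 4.5% = €13,018.85.
Total = €8,032.11 + €663.10 + €13,018.85 = €21,714.06.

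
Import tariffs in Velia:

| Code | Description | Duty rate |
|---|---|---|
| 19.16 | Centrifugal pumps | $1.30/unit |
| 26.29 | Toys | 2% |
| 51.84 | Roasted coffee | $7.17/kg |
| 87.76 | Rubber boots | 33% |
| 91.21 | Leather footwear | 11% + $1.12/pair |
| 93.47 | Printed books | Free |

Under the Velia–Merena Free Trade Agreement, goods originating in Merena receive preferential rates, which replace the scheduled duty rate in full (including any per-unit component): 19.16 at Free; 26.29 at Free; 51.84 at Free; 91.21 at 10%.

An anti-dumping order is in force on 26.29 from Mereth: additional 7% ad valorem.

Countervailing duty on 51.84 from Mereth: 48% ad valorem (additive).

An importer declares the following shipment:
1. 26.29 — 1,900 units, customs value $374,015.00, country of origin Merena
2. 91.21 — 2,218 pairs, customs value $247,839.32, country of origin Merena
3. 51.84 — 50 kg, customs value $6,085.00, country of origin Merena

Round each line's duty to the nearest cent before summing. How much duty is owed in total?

$24,783.93

Line 1 (26.29, Merena, 1,900 units, $374,015.00):
Base rate for 26.29 is 2%.
Origin Merena qualifies under the Velia–Merena agreement and 26.29 is covered: preferential rate Free applies instead.
The additional-duty order on 26.29 targets Mereth, not Merena; it does not apply.
Duty = $374,015.00 × 0% = $0.00.
Line 2 (91.21, Merena, 2,218 pairs, $247,839.32):
Base rate for 91.21 is 11% + $1.12/pair.
Origin Merena qualifies under the Velia–Merena agreement and 91.21 is covered: preferential rate 10% applies instead.
Duty = $247,839.32 × 10% = $24,783.93.
Line 3 (51.84, Merena, 50 kg, $6,085.00):
Base rate for 51.84 is $7.17/kg.
Origin Merena qualifies under the Velia–Merena agreement and 51.84 is covered: preferential rate Free applies instead.
The additional-duty order on 51.84 targets Mereth, not Merena; it does not apply.
Duty = $6,085.00 × 0% = $0.00.
Total = $0.00 + $24,783.93 + $0.00 = $24,783.93.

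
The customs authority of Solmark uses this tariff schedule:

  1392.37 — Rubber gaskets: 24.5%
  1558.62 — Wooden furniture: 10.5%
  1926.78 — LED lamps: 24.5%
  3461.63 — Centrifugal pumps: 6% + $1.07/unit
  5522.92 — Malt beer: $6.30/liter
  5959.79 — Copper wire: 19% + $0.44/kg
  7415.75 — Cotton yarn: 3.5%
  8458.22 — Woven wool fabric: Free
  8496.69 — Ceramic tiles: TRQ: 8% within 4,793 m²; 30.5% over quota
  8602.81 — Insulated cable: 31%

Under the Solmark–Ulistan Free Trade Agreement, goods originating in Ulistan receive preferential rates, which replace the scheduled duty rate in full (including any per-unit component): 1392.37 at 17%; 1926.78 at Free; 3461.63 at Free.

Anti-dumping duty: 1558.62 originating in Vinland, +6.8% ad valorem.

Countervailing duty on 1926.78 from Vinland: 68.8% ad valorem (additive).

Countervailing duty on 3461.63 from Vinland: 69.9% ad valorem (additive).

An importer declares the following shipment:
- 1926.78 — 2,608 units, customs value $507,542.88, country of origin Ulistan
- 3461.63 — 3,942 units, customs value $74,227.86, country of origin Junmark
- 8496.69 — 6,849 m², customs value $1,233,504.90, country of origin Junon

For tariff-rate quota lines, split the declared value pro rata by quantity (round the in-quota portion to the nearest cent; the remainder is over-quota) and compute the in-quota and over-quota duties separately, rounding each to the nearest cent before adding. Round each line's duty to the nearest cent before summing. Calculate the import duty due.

Line 1 (1926.78, Ulistan, 2,608 units, $507,542.88):
Base rate for 1926.78 is 24.5%.
Origin Ulistan qualifies under the Solmark–Ulistan agreement and 1926.78 is covered: preferential rate Free applies instead.
The additional-duty order on 1926.78 targets Vinland, not Ulistan; it does not apply.
Duty = $507,542.88 × 0% = $0.00.
Line 2 (3461.63, Junmark, 3,942 units, $74,227.86):
Base rate for 3461.63 is 6% + $1.07/unit.
3461.63 has an FTA preferential rate, but origin Junmark is not Ulistan; base rate stands.
The additional-duty order on 3461.63 targets Vinland, not Junmark; it does not apply.
Duty = $74,227.86 × 6% + 3,942 × $1.07 = $8,671.61.
Line 3 (8496.69, Junon, 6,849 m², $1,233,504.90):
Code 8496.69 is under a tariff-rate quota (threshold 4,793 m²). In-quota: 4,793 m² at 8%; over-quota: 2,056 m² at 30.5%.
Pro-rata value split: in-quota = $1,233,504.90 × 4,793/6,849 = $863,219.30; over-quota = $1,233,504.90 − $863,219.30 = $370,285.60.
In-quota duty = $863,219.30 × 8% = $69,057.54. Over-quota duty = $370,285.60 × 30.5% = $112,937.11.
Line duty = $69,057.54 + $112,937.11 = $181,994.65.
Total = $0.00 + $8,671.61 + $181,994.65 = $190,666.26.

$190,666.26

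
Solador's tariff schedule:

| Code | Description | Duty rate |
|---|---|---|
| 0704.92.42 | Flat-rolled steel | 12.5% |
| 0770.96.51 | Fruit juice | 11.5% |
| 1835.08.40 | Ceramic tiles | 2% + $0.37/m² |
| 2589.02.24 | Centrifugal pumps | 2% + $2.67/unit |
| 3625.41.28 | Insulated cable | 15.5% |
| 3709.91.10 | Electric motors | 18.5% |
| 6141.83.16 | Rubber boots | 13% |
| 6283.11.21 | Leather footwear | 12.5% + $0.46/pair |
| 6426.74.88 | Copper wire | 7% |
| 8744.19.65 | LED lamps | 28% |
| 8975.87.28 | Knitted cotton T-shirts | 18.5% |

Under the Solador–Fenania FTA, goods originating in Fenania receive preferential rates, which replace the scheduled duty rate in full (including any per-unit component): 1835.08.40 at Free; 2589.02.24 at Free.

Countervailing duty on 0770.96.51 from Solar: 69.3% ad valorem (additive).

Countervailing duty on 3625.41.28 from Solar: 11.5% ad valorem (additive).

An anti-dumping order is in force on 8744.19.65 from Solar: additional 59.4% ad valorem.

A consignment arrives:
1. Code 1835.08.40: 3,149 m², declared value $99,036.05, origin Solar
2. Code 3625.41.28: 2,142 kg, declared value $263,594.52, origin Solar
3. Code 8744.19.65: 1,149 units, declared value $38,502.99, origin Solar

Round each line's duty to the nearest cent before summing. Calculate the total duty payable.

Line 1 (1835.08.40, Solar, 3,149 m², $99,036.05):
Base rate for 1835.08.40 is 2% + $0.37/m².
1835.08.40 has an FTA preferential rate, but origin Solar is not Fenania; base rate stands.
Duty = $99,036.05 × 2% + 3,149 × $0.37 = $3,145.85.
Line 2 (3625.41.28, Solar, 2,142 kg, $263,594.52):
Base rate for 3625.41.28 is 15.5%.
Additional duty on 3625.41.28 from Solar: +11.5%. Applied ad valorem rate: 15.5% + 11.5% = 27%.
Duty = $263,594.52 × 27% = $71,170.52.
Line 3 (8744.19.65, Solar, 1,149 units, $38,502.99):
Base rate for 8744.19.65 is 28%.
Additional duty on 8744.19.65 from Solar: +59.4%. Applied ad valorem rate: 28% + 59.4% = 87.4%.
Duty = $38,502.99 × 87.4% = $33,651.61.
Total = $3,145.85 + $71,170.52 + $33,651.61 = $107,967.98.

$107,967.98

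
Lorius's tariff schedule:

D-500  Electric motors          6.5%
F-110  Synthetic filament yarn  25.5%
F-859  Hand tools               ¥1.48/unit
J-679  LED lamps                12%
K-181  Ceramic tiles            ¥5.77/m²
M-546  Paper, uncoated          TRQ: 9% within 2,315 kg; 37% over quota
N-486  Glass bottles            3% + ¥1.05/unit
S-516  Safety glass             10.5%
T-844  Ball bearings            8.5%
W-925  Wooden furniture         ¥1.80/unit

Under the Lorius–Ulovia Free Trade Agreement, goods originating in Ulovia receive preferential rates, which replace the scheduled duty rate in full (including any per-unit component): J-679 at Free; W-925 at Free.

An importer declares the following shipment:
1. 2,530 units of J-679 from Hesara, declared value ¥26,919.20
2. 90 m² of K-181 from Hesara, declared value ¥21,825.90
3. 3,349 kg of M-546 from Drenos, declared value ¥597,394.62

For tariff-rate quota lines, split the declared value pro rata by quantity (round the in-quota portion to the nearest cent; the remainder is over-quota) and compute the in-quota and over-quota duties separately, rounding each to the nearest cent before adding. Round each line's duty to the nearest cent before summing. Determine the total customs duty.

Line 1 (J-679, Hesara, 2,530 units, ¥26,919.20):
Base rate for J-679 is 12%.
J-679 has an FTA preferential rate, but origin Hesara is not Ulovia; base rate stands.
Duty = ¥26,919.20 × 12% = ¥3,230.30.
Line 2 (K-181, Hesara, 90 m², ¥21,825.90):
Base rate for K-181 is ¥5.77/m².
Duty = 90 × ¥5.77 = ¥519.30.
Line 3 (M-546, Drenos, 3,349 kg, ¥597,394.62):
Code M-546 is under a tariff-rate quota (threshold 2,315 kg). In-quota: 2,315 kg at 9%; over-quota: 1,034 kg at 37%.
Pro-rata value split: in-quota = ¥597,394.62 × 2,315/3,349 = ¥412,949.70; over-quota = ¥597,394.62 − ¥412,949.70 = ¥184,444.92.
In-quota duty = ¥412,949.70 × 9% = ¥37,165.47. Over-quota duty = ¥184,444.92 × 37% = ¥68,244.62.
Line duty = ¥37,165.47 + ¥68,244.62 = ¥105,410.09.
Total = ¥3,230.30 + ¥519.30 + ¥105,410.09 = ¥109,159.69.

¥109,159.69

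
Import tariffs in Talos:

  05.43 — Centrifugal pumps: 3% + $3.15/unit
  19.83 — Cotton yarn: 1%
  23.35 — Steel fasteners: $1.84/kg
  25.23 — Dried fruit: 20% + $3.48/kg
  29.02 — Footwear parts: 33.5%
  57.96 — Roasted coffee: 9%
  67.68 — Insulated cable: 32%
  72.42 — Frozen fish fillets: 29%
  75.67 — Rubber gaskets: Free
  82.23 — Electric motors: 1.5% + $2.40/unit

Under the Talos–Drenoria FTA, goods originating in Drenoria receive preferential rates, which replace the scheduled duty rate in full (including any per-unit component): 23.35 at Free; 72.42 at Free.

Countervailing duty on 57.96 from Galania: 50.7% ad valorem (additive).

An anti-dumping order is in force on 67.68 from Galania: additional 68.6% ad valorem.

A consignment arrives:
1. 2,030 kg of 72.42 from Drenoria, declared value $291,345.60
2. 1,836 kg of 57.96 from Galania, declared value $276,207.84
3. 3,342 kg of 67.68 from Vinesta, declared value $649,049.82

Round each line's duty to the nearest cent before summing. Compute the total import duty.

$372,592.02

Line 1 (72.42, Drenoria, 2,030 kg, $291,345.60):
Base rate for 72.42 is 29%.
Origin Drenoria qualifies under the Talos–Drenoria agreement and 72.42 is covered: preferential rate Free applies instead.
Duty = $291,345.60 × 0% = $0.00.
Line 2 (57.96, Galania, 1,836 kg, $276,207.84):
Base rate for 57.96 is 9%.
Additional duty on 57.96 from Galania: +50.7%. Applied ad valorem rate: 9% + 50.7% = 59.7%.
Duty = $276,207.84 × 59.7% = $164,896.08.
Line 3 (67.68, Vinesta, 3,342 kg, $649,049.82):
Base rate for 67.68 is 32%.
The additional-duty order on 67.68 targets Galania, not Vinesta; it does not apply.
Duty = $649,049.82 × 32% = $207,695.94.
Total = $0.00 + $164,896.08 + $207,695.94 = $372,592.02.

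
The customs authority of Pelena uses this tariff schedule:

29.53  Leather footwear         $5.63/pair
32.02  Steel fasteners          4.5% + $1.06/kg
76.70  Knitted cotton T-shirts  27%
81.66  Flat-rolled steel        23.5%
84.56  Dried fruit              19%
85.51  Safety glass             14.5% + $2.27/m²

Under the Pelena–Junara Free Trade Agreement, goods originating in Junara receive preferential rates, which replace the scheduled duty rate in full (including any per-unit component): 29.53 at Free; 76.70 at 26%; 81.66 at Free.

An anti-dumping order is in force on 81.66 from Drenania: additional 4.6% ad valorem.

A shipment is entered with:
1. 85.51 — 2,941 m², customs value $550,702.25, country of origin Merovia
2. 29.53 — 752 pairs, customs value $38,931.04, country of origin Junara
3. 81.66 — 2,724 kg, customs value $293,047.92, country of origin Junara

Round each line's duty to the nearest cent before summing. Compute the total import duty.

$86,527.90

Line 1 (85.51, Merovia, 2,941 m², $550,702.25):
Base rate for 85.51 is 14.5% + $2.27/m².
Duty = $550,702.25 × 14.5% + 2,941 × $2.27 = $86,527.90.
Line 2 (29.53, Junara, 752 pairs, $38,931.04):
Base rate for 29.53 is $5.63/pair.
Origin Junara qualifies under the Pelena–Junara agreement and 29.53 is covered: preferential rate Free applies instead.
Duty = $38,931.04 × 0% = $0.00.
Line 3 (81.66, Junara, 2,724 kg, $293,047.92):
Base rate for 81.66 is 23.5%.
Origin Junara qualifies under the Pelena–Junara agreement and 81.66 is covered: preferential rate Free applies instead.
The additional-duty order on 81.66 targets Drenania, not Junara; it does not apply.
Duty = $293,047.92 × 0% = $0.00.
Total = $86,527.90 + $0.00 + $0.00 = $86,527.90.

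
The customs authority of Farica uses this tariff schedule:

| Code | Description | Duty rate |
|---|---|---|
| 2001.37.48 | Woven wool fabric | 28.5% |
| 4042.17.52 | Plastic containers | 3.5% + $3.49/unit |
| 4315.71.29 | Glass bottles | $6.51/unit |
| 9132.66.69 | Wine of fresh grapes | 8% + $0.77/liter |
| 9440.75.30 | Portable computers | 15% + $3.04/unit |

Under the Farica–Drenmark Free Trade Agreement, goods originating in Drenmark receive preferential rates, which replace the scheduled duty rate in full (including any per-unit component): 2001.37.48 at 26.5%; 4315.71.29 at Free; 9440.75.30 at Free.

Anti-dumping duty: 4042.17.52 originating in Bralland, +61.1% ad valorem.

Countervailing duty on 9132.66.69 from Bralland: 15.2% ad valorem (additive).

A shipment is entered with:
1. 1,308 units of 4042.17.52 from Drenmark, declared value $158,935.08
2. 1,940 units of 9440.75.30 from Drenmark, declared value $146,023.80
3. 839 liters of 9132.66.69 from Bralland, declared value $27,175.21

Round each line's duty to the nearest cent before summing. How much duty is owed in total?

Line 1 (4042.17.52, Drenmark, 1,308 units, $158,935.08):
Base rate for 4042.17.52 is 3.5% + $3.49/unit.
Origin Drenmark is the FTA partner but 4042.17.52 is not on the preference list; base rate stands.
The additional-duty order on 4042.17.52 targets Bralland, not Drenmark; it does not apply.
Duty = $158,935.08 × 3.5% + 1,308 × $3.49 = $10,127.65.
Line 2 (9440.75.30, Drenmark, 1,940 units, $146,023.80):
Base rate for 9440.75.30 is 15% + $3.04/unit.
Origin Drenmark qualifies under the Farica–Drenmark agreement and 9440.75.30 is covered: preferential rate Free applies instead.
Duty = $146,023.80 × 0% = $0.00.
Line 3 (9132.66.69, Bralland, 839 liters, $27,175.21):
Base rate for 9132.66.69 is 8% + $0.77/liter.
Additional duty on 9132.66.69 from Bralland: +15.2%. Applied ad valorem rate: 8% + 15.2% = 23.2%.
Duty = $27,175.21 × 23.2% + 839 × $0.77 = $6,950.68.
Total = $10,127.65 + $0.00 + $6,950.68 = $17,078.33.

$17,078.33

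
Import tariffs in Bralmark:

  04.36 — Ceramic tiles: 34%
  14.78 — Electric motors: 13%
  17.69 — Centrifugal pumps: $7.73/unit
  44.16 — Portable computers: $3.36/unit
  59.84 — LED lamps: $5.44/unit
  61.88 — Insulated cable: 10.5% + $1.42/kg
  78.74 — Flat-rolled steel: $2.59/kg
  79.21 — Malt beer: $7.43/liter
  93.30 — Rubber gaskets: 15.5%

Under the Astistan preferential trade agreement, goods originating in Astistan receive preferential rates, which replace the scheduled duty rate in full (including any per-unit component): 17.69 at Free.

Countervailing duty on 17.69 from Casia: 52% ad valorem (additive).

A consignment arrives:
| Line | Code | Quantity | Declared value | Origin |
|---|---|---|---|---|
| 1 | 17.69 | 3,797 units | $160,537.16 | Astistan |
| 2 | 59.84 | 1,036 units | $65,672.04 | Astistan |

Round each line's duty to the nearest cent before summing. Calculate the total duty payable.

Line 1 (17.69, Astistan, 3,797 units, $160,537.16):
Base rate for 17.69 is $7.73/unit.
Origin Astistan qualifies under the Bralmark–Astistan agreement and 17.69 is covered: preferential rate Free applies instead.
The additional-duty order on 17.69 targets Casia, not Astistan; it does not apply.
Duty = $160,537.16 × 0% = $0.00.
Line 2 (59.84, Astistan, 1,036 units, $65,672.04):
Base rate for 59.84 is $5.44/unit.
Origin Astistan is the FTA partner but 59.84 is not on the preference list; base rate stands.
Duty = 1,036 × $5.44 = $5,635.84.
Total = $0.00 + $5,635.84 = $5,635.84.

$5,635.84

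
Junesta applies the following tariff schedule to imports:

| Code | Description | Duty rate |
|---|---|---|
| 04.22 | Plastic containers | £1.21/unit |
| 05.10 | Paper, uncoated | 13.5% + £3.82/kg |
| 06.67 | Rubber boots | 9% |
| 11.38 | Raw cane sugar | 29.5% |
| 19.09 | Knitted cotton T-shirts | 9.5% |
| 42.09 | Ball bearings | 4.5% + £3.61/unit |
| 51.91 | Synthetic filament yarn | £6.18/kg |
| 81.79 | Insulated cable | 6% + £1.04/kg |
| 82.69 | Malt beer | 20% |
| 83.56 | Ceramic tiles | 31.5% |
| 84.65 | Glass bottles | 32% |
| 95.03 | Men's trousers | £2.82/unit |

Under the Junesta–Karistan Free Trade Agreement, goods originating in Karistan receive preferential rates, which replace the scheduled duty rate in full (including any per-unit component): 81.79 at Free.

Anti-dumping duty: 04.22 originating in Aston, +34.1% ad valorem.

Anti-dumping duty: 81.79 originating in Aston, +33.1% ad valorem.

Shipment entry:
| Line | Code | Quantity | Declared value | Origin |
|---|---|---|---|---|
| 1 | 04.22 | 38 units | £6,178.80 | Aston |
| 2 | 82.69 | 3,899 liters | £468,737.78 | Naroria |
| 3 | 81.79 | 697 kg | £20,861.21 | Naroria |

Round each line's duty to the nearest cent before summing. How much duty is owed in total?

Line 1 (04.22, Aston, 38 units, £6,178.80):
Base rate for 04.22 is £1.21/unit.
Additional duty on 04.22 from Aston: +34.1% ad valorem. Applied ad valorem rate = 34.1%.
Duty = £6,178.80 × 34.1% + 38 × £1.21 = £2,152.95.
Line 2 (82.69, Naroria, 3,899 liters, £468,737.78):
Base rate for 82.69 is 20%.
Duty = £468,737.78 × 20% = £93,747.56.
Line 3 (81.79, Naroria, 697 kg, £20,861.21):
Base rate for 81.79 is 6% + £1.04/kg.
81.79 has an FTA preferential rate, but origin Naroria is not Karistan; base rate stands.
The additional-duty order on 81.79 targets Aston, not Naroria; it does not apply.
Duty = £20,861.21 × 6% + 697 × £1.04 = £1,976.55.
Total = £2,152.95 + £93,747.56 + £1,976.55 = £97,877.06.

£97,877.06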